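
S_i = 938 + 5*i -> [938, 943, 948, 953, 958]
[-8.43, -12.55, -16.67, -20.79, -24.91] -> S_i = -8.43 + -4.12*i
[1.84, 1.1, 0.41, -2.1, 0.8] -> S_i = Random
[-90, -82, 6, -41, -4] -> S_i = Random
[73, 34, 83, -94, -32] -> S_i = Random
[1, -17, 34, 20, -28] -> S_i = Random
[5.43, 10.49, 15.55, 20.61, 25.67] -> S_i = 5.43 + 5.06*i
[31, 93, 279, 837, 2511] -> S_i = 31*3^i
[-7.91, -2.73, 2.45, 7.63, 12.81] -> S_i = -7.91 + 5.18*i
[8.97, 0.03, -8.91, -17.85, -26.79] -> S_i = 8.97 + -8.94*i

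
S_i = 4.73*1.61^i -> [4.73, 7.62, 12.26, 19.74, 31.78]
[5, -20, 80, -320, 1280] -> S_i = 5*-4^i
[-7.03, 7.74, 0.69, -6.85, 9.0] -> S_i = Random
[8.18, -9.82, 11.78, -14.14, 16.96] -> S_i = 8.18*(-1.20)^i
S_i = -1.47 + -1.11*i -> [-1.47, -2.58, -3.69, -4.8, -5.91]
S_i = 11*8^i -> [11, 88, 704, 5632, 45056]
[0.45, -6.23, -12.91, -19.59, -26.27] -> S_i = 0.45 + -6.68*i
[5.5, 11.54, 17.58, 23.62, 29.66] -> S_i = 5.50 + 6.04*i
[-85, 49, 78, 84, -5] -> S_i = Random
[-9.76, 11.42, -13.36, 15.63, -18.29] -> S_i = -9.76*(-1.17)^i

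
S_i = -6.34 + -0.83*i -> [-6.34, -7.17, -8.0, -8.83, -9.66]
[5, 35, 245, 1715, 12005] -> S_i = 5*7^i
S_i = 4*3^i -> [4, 12, 36, 108, 324]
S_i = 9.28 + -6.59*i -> [9.28, 2.69, -3.9, -10.49, -17.08]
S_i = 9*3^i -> [9, 27, 81, 243, 729]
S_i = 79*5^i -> [79, 395, 1975, 9875, 49375]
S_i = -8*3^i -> [-8, -24, -72, -216, -648]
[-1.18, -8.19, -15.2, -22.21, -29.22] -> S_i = -1.18 + -7.01*i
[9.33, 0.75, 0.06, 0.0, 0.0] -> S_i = 9.33*0.08^i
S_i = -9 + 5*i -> [-9, -4, 1, 6, 11]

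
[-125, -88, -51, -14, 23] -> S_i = -125 + 37*i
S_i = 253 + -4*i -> [253, 249, 245, 241, 237]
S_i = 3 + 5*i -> [3, 8, 13, 18, 23]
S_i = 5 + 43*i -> [5, 48, 91, 134, 177]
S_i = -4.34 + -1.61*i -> [-4.34, -5.95, -7.56, -9.17, -10.78]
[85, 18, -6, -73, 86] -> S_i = Random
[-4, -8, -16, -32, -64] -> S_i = -4*2^i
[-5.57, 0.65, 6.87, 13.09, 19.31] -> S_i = -5.57 + 6.22*i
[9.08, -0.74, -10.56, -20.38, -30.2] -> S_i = 9.08 + -9.82*i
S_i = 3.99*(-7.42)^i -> [3.99, -29.61, 219.68, -1629.99, 12094.52]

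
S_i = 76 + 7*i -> [76, 83, 90, 97, 104]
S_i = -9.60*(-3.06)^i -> [-9.6, 29.38, -89.89, 275.07, -841.7]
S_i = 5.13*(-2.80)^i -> [5.13, -14.36, 40.22, -112.61, 315.32]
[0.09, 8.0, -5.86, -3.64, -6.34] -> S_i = Random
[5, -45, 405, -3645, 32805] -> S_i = 5*-9^i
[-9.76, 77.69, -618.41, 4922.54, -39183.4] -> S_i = -9.76*(-7.96)^i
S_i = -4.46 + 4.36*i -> [-4.46, -0.1, 4.26, 8.62, 12.98]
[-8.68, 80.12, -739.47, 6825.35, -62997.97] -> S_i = -8.68*(-9.23)^i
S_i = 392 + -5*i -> [392, 387, 382, 377, 372]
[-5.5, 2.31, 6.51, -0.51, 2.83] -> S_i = Random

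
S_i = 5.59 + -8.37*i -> [5.59, -2.78, -11.15, -19.52, -27.89]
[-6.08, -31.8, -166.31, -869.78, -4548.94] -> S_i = -6.08*5.23^i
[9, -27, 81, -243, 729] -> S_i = 9*-3^i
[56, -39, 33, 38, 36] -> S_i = Random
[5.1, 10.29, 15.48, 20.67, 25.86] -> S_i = 5.10 + 5.19*i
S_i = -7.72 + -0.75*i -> [-7.72, -8.47, -9.22, -9.97, -10.72]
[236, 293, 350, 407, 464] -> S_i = 236 + 57*i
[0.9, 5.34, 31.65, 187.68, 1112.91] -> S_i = 0.90*5.93^i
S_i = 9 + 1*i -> [9, 10, 11, 12, 13]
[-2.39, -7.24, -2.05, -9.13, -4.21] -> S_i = Random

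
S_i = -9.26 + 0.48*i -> [-9.26, -8.78, -8.3, -7.82, -7.34]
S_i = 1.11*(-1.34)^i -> [1.11, -1.49, 1.99, -2.67, 3.58]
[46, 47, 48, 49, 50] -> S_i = 46 + 1*i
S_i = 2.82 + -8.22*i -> [2.82, -5.4, -13.62, -21.84, -30.06]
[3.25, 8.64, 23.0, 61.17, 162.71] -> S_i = 3.25*2.66^i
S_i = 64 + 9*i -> [64, 73, 82, 91, 100]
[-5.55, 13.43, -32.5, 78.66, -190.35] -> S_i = -5.55*(-2.42)^i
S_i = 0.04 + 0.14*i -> [0.04, 0.18, 0.32, 0.46, 0.6]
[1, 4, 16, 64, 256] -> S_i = 1*4^i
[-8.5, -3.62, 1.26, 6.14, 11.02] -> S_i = -8.50 + 4.88*i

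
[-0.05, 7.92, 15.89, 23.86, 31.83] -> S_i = -0.05 + 7.97*i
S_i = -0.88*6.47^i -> [-0.88, -5.69, -36.84, -238.34, -1542.05]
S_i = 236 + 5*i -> [236, 241, 246, 251, 256]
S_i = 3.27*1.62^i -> [3.27, 5.3, 8.58, 13.9, 22.52]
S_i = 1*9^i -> [1, 9, 81, 729, 6561]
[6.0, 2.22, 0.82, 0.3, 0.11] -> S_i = 6.00*0.37^i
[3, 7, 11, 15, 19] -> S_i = 3 + 4*i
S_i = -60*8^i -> [-60, -480, -3840, -30720, -245760]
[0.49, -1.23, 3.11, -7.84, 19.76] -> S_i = 0.49*(-2.52)^i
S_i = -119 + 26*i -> [-119, -93, -67, -41, -15]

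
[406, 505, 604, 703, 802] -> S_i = 406 + 99*i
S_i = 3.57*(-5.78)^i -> [3.57, -20.63, 119.27, -689.37, 3984.55]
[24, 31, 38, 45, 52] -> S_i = 24 + 7*i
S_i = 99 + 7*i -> [99, 106, 113, 120, 127]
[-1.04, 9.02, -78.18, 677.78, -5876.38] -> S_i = -1.04*(-8.67)^i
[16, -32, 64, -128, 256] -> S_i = 16*-2^i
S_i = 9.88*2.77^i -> [9.88, 27.37, 75.81, 209.99, 581.67]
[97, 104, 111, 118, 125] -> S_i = 97 + 7*i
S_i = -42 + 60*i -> [-42, 18, 78, 138, 198]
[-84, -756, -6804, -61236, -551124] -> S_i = -84*9^i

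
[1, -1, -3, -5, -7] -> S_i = 1 + -2*i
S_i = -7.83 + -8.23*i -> [-7.83, -16.06, -24.29, -32.52, -40.75]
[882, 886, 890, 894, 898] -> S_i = 882 + 4*i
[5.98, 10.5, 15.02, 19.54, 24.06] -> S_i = 5.98 + 4.52*i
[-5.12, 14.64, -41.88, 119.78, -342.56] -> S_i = -5.12*(-2.86)^i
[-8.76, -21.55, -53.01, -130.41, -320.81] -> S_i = -8.76*2.46^i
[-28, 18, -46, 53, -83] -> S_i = Random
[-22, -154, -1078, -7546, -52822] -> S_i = -22*7^i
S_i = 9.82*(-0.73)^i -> [9.82, -7.17, 5.23, -3.82, 2.79]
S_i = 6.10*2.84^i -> [6.1, 17.32, 49.2, 139.73, 396.83]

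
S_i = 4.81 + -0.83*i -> [4.81, 3.98, 3.15, 2.32, 1.49]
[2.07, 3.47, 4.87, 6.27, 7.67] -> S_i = 2.07 + 1.40*i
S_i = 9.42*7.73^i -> [9.42, 72.82, 562.87, 4351.0, 33633.25]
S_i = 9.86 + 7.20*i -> [9.86, 17.06, 24.26, 31.46, 38.66]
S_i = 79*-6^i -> [79, -474, 2844, -17064, 102384]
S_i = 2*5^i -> [2, 10, 50, 250, 1250]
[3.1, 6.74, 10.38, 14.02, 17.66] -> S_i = 3.10 + 3.64*i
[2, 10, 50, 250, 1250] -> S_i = 2*5^i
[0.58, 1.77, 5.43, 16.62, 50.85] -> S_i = 0.58*3.06^i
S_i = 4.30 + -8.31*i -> [4.3, -4.01, -12.32, -20.63, -28.94]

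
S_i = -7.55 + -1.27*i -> [-7.55, -8.82, -10.09, -11.36, -12.63]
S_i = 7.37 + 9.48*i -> [7.37, 16.85, 26.33, 35.81, 45.29]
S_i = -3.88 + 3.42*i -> [-3.88, -0.46, 2.96, 6.38, 9.8]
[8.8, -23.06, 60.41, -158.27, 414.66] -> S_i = 8.80*(-2.62)^i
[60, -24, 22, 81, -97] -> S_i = Random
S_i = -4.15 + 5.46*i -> [-4.15, 1.31, 6.77, 12.23, 17.69]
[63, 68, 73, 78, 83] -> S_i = 63 + 5*i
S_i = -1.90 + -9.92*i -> [-1.9, -11.82, -21.74, -31.66, -41.58]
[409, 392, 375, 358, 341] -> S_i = 409 + -17*i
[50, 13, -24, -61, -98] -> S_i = 50 + -37*i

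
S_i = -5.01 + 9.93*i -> [-5.01, 4.92, 14.85, 24.78, 34.71]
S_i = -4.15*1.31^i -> [-4.15, -5.44, -7.12, -9.33, -12.22]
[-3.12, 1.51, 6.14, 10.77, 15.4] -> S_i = -3.12 + 4.63*i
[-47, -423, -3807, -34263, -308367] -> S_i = -47*9^i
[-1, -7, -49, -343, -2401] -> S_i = -1*7^i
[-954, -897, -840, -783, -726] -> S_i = -954 + 57*i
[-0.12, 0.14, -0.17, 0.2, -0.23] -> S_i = -0.12*(-1.18)^i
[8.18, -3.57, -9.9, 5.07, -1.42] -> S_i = Random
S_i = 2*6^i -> [2, 12, 72, 432, 2592]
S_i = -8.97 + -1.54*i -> [-8.97, -10.51, -12.05, -13.59, -15.13]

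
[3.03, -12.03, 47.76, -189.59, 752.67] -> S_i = 3.03*(-3.97)^i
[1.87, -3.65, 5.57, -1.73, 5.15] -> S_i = Random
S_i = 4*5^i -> [4, 20, 100, 500, 2500]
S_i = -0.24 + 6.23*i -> [-0.24, 5.99, 12.22, 18.45, 24.68]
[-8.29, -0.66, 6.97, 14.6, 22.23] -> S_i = -8.29 + 7.63*i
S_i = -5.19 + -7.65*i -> [-5.19, -12.84, -20.49, -28.14, -35.79]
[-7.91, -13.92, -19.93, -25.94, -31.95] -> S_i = -7.91 + -6.01*i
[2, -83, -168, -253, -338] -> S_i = 2 + -85*i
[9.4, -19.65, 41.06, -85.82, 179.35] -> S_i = 9.40*(-2.09)^i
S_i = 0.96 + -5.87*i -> [0.96, -4.91, -10.78, -16.65, -22.52]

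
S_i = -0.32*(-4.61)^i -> [-0.32, 1.48, -6.8, 31.35, -144.53]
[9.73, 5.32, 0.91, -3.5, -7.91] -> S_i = 9.73 + -4.41*i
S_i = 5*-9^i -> [5, -45, 405, -3645, 32805]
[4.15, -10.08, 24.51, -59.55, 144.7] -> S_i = 4.15*(-2.43)^i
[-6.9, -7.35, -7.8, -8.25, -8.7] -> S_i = -6.90 + -0.45*i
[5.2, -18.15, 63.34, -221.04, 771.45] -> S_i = 5.20*(-3.49)^i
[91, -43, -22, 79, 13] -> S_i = Random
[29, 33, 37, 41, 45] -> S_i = 29 + 4*i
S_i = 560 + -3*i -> [560, 557, 554, 551, 548]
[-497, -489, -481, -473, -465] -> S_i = -497 + 8*i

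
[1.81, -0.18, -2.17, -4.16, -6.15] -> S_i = 1.81 + -1.99*i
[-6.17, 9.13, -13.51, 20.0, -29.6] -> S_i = -6.17*(-1.48)^i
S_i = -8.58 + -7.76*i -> [-8.58, -16.34, -24.1, -31.86, -39.62]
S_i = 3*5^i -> [3, 15, 75, 375, 1875]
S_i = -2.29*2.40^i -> [-2.29, -5.5, -13.19, -31.66, -75.98]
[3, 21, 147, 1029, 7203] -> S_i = 3*7^i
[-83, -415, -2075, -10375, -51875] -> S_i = -83*5^i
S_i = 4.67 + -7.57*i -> [4.67, -2.9, -10.47, -18.04, -25.61]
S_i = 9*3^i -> [9, 27, 81, 243, 729]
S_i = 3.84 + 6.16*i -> [3.84, 10.0, 16.16, 22.32, 28.48]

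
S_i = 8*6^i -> [8, 48, 288, 1728, 10368]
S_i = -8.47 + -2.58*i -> [-8.47, -11.05, -13.63, -16.21, -18.79]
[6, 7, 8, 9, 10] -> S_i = 6 + 1*i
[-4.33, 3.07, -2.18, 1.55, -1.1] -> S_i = -4.33*(-0.71)^i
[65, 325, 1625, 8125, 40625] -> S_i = 65*5^i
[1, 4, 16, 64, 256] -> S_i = 1*4^i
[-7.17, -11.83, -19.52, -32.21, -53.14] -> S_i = -7.17*1.65^i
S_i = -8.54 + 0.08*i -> [-8.54, -8.46, -8.38, -8.3, -8.22]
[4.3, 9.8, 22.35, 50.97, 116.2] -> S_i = 4.30*2.28^i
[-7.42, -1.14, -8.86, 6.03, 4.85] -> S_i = Random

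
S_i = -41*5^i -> [-41, -205, -1025, -5125, -25625]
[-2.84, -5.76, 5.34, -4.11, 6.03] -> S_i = Random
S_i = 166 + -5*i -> [166, 161, 156, 151, 146]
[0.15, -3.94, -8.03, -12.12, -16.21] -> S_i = 0.15 + -4.09*i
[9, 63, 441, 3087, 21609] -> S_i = 9*7^i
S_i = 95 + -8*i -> [95, 87, 79, 71, 63]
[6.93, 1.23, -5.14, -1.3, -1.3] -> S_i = Random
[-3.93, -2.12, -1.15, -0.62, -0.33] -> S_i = -3.93*0.54^i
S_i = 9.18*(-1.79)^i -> [9.18, -16.43, 29.41, -52.65, 94.24]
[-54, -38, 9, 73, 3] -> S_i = Random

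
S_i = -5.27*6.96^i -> [-5.27, -36.68, -255.29, -1776.8, -12366.52]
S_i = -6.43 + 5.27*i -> [-6.43, -1.16, 4.11, 9.38, 14.65]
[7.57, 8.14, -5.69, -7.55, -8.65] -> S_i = Random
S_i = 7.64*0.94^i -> [7.64, 7.18, 6.75, 6.35, 5.96]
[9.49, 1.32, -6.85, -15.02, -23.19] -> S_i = 9.49 + -8.17*i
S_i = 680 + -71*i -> [680, 609, 538, 467, 396]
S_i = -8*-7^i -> [-8, 56, -392, 2744, -19208]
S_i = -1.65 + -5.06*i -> [-1.65, -6.71, -11.77, -16.83, -21.89]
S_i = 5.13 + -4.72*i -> [5.13, 0.41, -4.31, -9.03, -13.75]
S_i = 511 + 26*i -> [511, 537, 563, 589, 615]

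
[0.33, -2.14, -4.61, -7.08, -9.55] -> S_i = 0.33 + -2.47*i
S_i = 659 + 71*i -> [659, 730, 801, 872, 943]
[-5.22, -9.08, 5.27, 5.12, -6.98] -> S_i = Random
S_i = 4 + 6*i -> [4, 10, 16, 22, 28]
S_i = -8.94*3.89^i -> [-8.94, -34.78, -135.28, -526.24, -2047.09]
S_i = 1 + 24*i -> [1, 25, 49, 73, 97]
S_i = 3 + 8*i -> [3, 11, 19, 27, 35]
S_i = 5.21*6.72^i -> [5.21, 35.01, 235.28, 1581.05, 10624.65]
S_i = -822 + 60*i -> [-822, -762, -702, -642, -582]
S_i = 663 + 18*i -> [663, 681, 699, 717, 735]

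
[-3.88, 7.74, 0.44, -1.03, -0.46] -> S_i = Random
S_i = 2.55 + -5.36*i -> [2.55, -2.81, -8.17, -13.53, -18.89]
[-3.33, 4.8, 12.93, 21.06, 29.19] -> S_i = -3.33 + 8.13*i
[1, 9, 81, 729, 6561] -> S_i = 1*9^i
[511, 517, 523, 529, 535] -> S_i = 511 + 6*i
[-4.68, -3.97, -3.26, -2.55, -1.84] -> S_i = -4.68 + 0.71*i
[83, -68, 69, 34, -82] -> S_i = Random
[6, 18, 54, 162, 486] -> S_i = 6*3^i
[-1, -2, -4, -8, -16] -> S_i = -1*2^i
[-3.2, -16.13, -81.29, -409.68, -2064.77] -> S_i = -3.20*5.04^i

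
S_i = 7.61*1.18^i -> [7.61, 8.98, 10.6, 12.5, 14.75]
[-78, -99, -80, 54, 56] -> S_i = Random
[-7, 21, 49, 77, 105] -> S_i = -7 + 28*i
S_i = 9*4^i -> [9, 36, 144, 576, 2304]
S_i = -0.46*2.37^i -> [-0.46, -1.09, -2.58, -6.12, -14.51]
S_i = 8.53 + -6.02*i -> [8.53, 2.51, -3.51, -9.53, -15.55]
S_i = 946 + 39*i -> [946, 985, 1024, 1063, 1102]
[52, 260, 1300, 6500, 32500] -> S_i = 52*5^i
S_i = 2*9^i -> [2, 18, 162, 1458, 13122]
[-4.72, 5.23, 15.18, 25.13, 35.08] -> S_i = -4.72 + 9.95*i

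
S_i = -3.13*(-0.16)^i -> [-3.13, 0.5, -0.08, 0.01, -0.0]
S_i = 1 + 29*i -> [1, 30, 59, 88, 117]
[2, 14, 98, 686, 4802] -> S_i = 2*7^i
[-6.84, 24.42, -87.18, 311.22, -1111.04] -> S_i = -6.84*(-3.57)^i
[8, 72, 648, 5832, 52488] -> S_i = 8*9^i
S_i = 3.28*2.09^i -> [3.28, 6.86, 14.33, 29.94, 62.58]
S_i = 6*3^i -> [6, 18, 54, 162, 486]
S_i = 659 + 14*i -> [659, 673, 687, 701, 715]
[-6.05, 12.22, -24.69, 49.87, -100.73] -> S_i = -6.05*(-2.02)^i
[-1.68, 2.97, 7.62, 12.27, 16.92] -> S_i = -1.68 + 4.65*i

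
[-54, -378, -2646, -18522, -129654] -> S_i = -54*7^i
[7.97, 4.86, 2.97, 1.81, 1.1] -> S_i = 7.97*0.61^i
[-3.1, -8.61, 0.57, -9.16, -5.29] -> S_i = Random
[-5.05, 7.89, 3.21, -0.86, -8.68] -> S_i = Random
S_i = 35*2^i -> [35, 70, 140, 280, 560]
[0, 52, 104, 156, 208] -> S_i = 0 + 52*i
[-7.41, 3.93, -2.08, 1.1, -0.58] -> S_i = -7.41*(-0.53)^i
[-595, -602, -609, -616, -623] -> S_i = -595 + -7*i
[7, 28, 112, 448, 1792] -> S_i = 7*4^i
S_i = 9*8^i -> [9, 72, 576, 4608, 36864]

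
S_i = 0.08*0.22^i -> [0.08, 0.02, 0.0, 0.0, 0.0]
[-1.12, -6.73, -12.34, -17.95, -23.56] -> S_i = -1.12 + -5.61*i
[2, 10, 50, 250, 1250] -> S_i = 2*5^i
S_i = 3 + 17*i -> [3, 20, 37, 54, 71]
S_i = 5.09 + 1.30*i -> [5.09, 6.39, 7.69, 8.99, 10.29]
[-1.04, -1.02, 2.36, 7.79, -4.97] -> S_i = Random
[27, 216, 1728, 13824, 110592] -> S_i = 27*8^i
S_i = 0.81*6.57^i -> [0.81, 5.32, 34.96, 229.71, 1509.2]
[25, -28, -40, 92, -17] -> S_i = Random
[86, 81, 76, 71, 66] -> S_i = 86 + -5*i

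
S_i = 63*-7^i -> [63, -441, 3087, -21609, 151263]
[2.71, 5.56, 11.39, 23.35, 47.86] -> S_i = 2.71*2.05^i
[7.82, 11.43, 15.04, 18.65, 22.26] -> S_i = 7.82 + 3.61*i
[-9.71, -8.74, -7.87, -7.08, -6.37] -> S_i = -9.71*0.90^i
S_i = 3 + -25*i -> [3, -22, -47, -72, -97]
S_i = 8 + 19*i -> [8, 27, 46, 65, 84]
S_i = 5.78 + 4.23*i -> [5.78, 10.01, 14.24, 18.47, 22.7]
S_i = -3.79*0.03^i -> [-3.79, -0.11, -0.0, -0.0, -0.0]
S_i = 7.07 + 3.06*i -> [7.07, 10.13, 13.19, 16.25, 19.31]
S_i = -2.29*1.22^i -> [-2.29, -2.79, -3.41, -4.16, -5.07]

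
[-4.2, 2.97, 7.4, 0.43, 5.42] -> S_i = Random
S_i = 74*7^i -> [74, 518, 3626, 25382, 177674]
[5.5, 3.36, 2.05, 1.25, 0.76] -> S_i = 5.50*0.61^i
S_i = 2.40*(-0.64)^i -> [2.4, -1.54, 0.98, -0.63, 0.4]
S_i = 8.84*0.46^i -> [8.84, 4.07, 1.87, 0.86, 0.4]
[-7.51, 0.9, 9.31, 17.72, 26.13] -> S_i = -7.51 + 8.41*i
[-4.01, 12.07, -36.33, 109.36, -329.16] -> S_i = -4.01*(-3.01)^i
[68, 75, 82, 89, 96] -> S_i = 68 + 7*i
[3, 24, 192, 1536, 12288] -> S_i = 3*8^i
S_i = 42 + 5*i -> [42, 47, 52, 57, 62]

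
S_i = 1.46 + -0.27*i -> [1.46, 1.19, 0.92, 0.65, 0.38]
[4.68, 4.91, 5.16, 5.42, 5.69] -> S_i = 4.68*1.05^i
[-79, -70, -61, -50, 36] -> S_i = Random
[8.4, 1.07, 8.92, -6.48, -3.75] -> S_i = Random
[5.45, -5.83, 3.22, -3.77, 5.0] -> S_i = Random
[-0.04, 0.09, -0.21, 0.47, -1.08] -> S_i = -0.04*(-2.28)^i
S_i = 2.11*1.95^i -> [2.11, 4.11, 8.02, 15.65, 30.51]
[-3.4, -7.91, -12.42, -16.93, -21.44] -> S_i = -3.40 + -4.51*i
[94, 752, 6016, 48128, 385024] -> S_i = 94*8^i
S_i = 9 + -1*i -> [9, 8, 7, 6, 5]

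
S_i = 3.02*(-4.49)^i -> [3.02, -13.56, 60.88, -273.37, 1227.42]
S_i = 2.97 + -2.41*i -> [2.97, 0.56, -1.85, -4.26, -6.67]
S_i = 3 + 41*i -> [3, 44, 85, 126, 167]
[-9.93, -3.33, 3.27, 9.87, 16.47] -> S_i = -9.93 + 6.60*i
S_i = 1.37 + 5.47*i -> [1.37, 6.84, 12.31, 17.78, 23.25]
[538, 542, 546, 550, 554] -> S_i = 538 + 4*i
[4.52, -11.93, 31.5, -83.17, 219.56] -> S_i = 4.52*(-2.64)^i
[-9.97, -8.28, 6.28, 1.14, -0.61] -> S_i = Random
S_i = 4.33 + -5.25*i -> [4.33, -0.92, -6.17, -11.42, -16.67]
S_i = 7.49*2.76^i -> [7.49, 20.67, 57.06, 157.47, 434.63]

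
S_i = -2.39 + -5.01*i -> [-2.39, -7.4, -12.41, -17.42, -22.43]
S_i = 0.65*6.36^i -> [0.65, 4.13, 26.29, 167.22, 1063.51]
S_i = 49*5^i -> [49, 245, 1225, 6125, 30625]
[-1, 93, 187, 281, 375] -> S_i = -1 + 94*i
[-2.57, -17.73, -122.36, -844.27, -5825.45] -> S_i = -2.57*6.90^i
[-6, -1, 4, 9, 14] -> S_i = -6 + 5*i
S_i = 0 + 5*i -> [0, 5, 10, 15, 20]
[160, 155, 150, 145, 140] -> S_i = 160 + -5*i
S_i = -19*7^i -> [-19, -133, -931, -6517, -45619]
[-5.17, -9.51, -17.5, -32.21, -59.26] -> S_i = -5.17*1.84^i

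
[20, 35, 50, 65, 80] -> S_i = 20 + 15*i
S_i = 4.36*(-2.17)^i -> [4.36, -9.46, 20.53, -44.55, 96.68]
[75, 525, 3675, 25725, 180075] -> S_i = 75*7^i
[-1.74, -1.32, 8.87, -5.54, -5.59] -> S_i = Random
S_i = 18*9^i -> [18, 162, 1458, 13122, 118098]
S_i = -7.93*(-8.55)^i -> [-7.93, 67.8, -579.7, 4956.46, -42377.73]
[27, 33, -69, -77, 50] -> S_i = Random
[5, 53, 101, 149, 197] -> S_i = 5 + 48*i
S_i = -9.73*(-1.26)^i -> [-9.73, 12.26, -15.45, 19.46, -24.52]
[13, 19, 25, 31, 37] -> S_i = 13 + 6*i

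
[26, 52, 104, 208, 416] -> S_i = 26*2^i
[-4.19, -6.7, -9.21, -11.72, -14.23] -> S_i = -4.19 + -2.51*i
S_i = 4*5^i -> [4, 20, 100, 500, 2500]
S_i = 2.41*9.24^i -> [2.41, 22.27, 205.76, 1901.22, 17567.3]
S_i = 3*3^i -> [3, 9, 27, 81, 243]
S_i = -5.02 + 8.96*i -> [-5.02, 3.94, 12.9, 21.86, 30.82]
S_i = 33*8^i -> [33, 264, 2112, 16896, 135168]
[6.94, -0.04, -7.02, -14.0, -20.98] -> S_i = 6.94 + -6.98*i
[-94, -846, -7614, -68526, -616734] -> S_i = -94*9^i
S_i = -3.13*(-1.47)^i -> [-3.13, 4.6, -6.76, 9.94, -14.62]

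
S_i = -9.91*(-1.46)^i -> [-9.91, 14.47, -21.12, 30.84, -45.03]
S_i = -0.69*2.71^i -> [-0.69, -1.87, -5.07, -13.73, -37.22]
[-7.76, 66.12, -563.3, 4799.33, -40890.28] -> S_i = -7.76*(-8.52)^i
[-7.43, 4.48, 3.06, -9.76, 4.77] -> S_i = Random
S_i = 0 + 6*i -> [0, 6, 12, 18, 24]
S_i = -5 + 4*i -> [-5, -1, 3, 7, 11]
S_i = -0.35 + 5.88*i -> [-0.35, 5.53, 11.41, 17.29, 23.17]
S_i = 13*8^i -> [13, 104, 832, 6656, 53248]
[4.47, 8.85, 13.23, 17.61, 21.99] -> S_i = 4.47 + 4.38*i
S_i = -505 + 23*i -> [-505, -482, -459, -436, -413]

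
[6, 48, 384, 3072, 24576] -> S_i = 6*8^i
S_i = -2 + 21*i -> [-2, 19, 40, 61, 82]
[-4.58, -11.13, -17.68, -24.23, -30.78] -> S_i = -4.58 + -6.55*i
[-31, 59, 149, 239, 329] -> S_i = -31 + 90*i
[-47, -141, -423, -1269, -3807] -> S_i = -47*3^i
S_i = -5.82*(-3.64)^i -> [-5.82, 21.18, -77.11, 280.69, -1021.71]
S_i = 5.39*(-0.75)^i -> [5.39, -4.04, 3.03, -2.27, 1.71]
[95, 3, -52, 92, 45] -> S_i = Random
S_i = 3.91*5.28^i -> [3.91, 20.64, 109.0, 575.54, 3038.87]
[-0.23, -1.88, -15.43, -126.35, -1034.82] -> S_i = -0.23*8.19^i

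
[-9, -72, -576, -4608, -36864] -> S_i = -9*8^i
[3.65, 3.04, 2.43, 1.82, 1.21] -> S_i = 3.65 + -0.61*i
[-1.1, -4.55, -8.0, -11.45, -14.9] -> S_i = -1.10 + -3.45*i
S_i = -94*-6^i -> [-94, 564, -3384, 20304, -121824]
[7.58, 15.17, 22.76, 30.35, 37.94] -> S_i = 7.58 + 7.59*i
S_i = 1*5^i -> [1, 5, 25, 125, 625]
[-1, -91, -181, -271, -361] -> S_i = -1 + -90*i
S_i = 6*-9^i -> [6, -54, 486, -4374, 39366]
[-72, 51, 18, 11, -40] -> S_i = Random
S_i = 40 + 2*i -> [40, 42, 44, 46, 48]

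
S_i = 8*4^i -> [8, 32, 128, 512, 2048]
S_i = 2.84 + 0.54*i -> [2.84, 3.38, 3.92, 4.46, 5.0]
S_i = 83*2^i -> [83, 166, 332, 664, 1328]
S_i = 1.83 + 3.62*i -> [1.83, 5.45, 9.07, 12.69, 16.31]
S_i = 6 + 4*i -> [6, 10, 14, 18, 22]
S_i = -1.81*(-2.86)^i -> [-1.81, 5.18, -14.81, 42.34, -121.1]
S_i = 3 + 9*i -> [3, 12, 21, 30, 39]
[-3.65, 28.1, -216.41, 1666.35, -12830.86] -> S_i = -3.65*(-7.70)^i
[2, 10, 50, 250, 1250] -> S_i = 2*5^i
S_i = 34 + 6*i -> [34, 40, 46, 52, 58]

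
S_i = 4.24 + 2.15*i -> [4.24, 6.39, 8.54, 10.69, 12.84]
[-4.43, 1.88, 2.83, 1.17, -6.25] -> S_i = Random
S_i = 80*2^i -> [80, 160, 320, 640, 1280]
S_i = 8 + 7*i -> [8, 15, 22, 29, 36]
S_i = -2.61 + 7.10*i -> [-2.61, 4.49, 11.59, 18.69, 25.79]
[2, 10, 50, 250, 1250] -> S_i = 2*5^i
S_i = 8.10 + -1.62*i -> [8.1, 6.48, 4.86, 3.24, 1.62]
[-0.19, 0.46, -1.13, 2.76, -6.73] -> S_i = -0.19*(-2.44)^i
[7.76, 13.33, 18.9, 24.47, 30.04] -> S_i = 7.76 + 5.57*i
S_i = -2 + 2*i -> [-2, 0, 2, 4, 6]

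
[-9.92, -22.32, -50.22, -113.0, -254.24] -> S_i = -9.92*2.25^i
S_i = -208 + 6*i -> [-208, -202, -196, -190, -184]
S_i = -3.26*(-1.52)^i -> [-3.26, 4.96, -7.53, 11.45, -17.4]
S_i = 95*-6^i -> [95, -570, 3420, -20520, 123120]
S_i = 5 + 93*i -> [5, 98, 191, 284, 377]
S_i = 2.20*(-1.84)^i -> [2.2, -4.05, 7.45, -13.7, 25.22]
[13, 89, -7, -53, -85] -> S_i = Random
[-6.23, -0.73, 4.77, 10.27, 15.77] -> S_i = -6.23 + 5.50*i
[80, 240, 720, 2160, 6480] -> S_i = 80*3^i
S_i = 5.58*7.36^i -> [5.58, 41.07, 302.27, 2224.68, 16373.65]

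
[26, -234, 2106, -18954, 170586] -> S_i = 26*-9^i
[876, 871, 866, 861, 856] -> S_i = 876 + -5*i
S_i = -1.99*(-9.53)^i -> [-1.99, 18.96, -180.73, 1722.39, -16414.39]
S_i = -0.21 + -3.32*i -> [-0.21, -3.53, -6.85, -10.17, -13.49]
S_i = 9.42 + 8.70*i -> [9.42, 18.12, 26.82, 35.52, 44.22]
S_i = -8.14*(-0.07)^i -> [-8.14, 0.57, -0.04, 0.0, -0.0]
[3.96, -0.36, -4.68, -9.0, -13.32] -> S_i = 3.96 + -4.32*i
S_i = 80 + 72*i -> [80, 152, 224, 296, 368]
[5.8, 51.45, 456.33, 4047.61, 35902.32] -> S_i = 5.80*8.87^i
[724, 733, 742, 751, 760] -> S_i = 724 + 9*i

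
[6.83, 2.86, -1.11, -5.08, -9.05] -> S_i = 6.83 + -3.97*i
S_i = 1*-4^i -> [1, -4, 16, -64, 256]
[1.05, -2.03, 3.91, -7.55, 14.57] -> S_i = 1.05*(-1.93)^i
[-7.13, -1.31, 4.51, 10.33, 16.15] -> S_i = -7.13 + 5.82*i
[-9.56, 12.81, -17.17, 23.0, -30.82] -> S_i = -9.56*(-1.34)^i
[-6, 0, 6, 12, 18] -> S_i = -6 + 6*i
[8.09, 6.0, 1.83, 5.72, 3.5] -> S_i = Random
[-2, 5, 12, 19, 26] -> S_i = -2 + 7*i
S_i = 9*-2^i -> [9, -18, 36, -72, 144]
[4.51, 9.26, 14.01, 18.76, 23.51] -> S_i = 4.51 + 4.75*i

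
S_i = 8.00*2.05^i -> [8.0, 16.4, 33.62, 68.92, 141.29]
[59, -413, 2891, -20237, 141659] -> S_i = 59*-7^i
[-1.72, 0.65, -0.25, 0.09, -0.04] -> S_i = -1.72*(-0.38)^i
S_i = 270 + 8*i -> [270, 278, 286, 294, 302]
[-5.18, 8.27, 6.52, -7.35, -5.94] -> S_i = Random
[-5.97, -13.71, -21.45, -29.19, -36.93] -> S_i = -5.97 + -7.74*i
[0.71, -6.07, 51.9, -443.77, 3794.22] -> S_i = 0.71*(-8.55)^i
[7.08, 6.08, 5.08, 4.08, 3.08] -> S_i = 7.08 + -1.00*i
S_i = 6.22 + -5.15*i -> [6.22, 1.07, -4.08, -9.23, -14.38]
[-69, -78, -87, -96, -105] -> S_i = -69 + -9*i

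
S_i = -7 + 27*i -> [-7, 20, 47, 74, 101]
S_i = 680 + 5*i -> [680, 685, 690, 695, 700]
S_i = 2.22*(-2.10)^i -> [2.22, -4.66, 9.79, -20.56, 43.17]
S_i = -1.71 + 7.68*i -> [-1.71, 5.97, 13.65, 21.33, 29.01]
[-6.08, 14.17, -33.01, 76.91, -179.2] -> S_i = -6.08*(-2.33)^i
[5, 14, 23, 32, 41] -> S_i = 5 + 9*i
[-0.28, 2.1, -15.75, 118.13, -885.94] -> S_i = -0.28*(-7.50)^i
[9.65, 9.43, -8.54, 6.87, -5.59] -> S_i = Random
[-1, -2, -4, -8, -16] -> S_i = -1*2^i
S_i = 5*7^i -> [5, 35, 245, 1715, 12005]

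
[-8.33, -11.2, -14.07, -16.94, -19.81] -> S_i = -8.33 + -2.87*i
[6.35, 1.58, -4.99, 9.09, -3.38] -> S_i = Random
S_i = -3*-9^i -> [-3, 27, -243, 2187, -19683]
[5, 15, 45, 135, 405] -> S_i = 5*3^i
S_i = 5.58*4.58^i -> [5.58, 25.56, 117.05, 536.08, 2455.25]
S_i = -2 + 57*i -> [-2, 55, 112, 169, 226]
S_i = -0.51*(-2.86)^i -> [-0.51, 1.46, -4.17, 11.93, -34.12]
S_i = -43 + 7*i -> [-43, -36, -29, -22, -15]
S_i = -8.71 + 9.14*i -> [-8.71, 0.43, 9.57, 18.71, 27.85]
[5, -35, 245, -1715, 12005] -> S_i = 5*-7^i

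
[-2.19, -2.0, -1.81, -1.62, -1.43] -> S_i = -2.19 + 0.19*i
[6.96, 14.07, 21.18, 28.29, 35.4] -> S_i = 6.96 + 7.11*i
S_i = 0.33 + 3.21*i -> [0.33, 3.54, 6.75, 9.96, 13.17]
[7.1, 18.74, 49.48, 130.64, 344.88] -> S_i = 7.10*2.64^i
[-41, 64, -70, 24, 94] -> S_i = Random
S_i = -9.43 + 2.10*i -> [-9.43, -7.33, -5.23, -3.13, -1.03]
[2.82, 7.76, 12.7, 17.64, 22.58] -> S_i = 2.82 + 4.94*i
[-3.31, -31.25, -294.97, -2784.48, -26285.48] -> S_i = -3.31*9.44^i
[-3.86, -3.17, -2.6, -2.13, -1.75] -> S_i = -3.86*0.82^i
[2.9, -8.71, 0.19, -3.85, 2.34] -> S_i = Random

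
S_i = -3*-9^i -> [-3, 27, -243, 2187, -19683]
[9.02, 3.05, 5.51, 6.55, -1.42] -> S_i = Random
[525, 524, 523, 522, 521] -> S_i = 525 + -1*i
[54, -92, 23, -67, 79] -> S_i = Random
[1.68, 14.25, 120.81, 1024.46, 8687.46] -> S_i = 1.68*8.48^i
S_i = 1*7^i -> [1, 7, 49, 343, 2401]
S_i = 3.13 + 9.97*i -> [3.13, 13.1, 23.07, 33.04, 43.01]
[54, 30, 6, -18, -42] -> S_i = 54 + -24*i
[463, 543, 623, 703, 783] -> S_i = 463 + 80*i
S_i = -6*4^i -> [-6, -24, -96, -384, -1536]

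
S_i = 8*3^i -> [8, 24, 72, 216, 648]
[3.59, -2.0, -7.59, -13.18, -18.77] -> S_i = 3.59 + -5.59*i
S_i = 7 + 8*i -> [7, 15, 23, 31, 39]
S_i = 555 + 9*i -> [555, 564, 573, 582, 591]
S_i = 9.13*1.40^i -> [9.13, 12.78, 17.89, 25.05, 35.07]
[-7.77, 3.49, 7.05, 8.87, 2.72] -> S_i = Random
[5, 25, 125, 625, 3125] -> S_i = 5*5^i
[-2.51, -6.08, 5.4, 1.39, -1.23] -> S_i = Random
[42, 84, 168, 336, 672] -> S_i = 42*2^i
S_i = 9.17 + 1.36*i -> [9.17, 10.53, 11.89, 13.25, 14.61]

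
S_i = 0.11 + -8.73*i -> [0.11, -8.62, -17.35, -26.08, -34.81]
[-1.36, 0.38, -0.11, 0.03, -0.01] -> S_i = -1.36*(-0.28)^i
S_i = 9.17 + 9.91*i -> [9.17, 19.08, 28.99, 38.9, 48.81]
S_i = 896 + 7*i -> [896, 903, 910, 917, 924]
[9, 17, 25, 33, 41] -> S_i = 9 + 8*i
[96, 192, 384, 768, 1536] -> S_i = 96*2^i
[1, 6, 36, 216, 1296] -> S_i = 1*6^i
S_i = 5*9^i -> [5, 45, 405, 3645, 32805]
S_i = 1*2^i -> [1, 2, 4, 8, 16]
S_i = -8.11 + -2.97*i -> [-8.11, -11.08, -14.05, -17.02, -19.99]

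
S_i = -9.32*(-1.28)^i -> [-9.32, 11.93, -15.27, 19.55, -25.02]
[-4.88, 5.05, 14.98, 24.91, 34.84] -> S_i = -4.88 + 9.93*i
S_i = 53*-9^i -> [53, -477, 4293, -38637, 347733]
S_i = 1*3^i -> [1, 3, 9, 27, 81]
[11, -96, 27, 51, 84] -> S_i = Random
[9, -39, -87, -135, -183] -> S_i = 9 + -48*i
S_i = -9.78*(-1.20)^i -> [-9.78, 11.74, -14.08, 16.9, -20.28]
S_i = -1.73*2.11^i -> [-1.73, -3.65, -7.7, -16.25, -34.29]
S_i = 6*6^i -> [6, 36, 216, 1296, 7776]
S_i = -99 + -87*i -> [-99, -186, -273, -360, -447]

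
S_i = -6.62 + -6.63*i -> [-6.62, -13.25, -19.88, -26.51, -33.14]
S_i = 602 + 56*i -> [602, 658, 714, 770, 826]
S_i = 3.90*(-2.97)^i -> [3.9, -11.58, 34.4, -102.17, 303.45]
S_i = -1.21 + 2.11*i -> [-1.21, 0.9, 3.01, 5.12, 7.23]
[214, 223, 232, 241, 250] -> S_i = 214 + 9*i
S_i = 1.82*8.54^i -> [1.82, 15.54, 132.74, 1133.56, 9680.61]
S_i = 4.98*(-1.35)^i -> [4.98, -6.72, 9.08, -12.25, 16.54]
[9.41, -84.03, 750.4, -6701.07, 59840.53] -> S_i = 9.41*(-8.93)^i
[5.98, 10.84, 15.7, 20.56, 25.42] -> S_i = 5.98 + 4.86*i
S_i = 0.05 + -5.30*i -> [0.05, -5.25, -10.55, -15.85, -21.15]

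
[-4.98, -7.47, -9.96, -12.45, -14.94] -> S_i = -4.98 + -2.49*i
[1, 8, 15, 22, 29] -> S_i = 1 + 7*i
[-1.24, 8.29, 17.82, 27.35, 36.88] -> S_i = -1.24 + 9.53*i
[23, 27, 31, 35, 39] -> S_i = 23 + 4*i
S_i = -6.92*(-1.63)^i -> [-6.92, 11.28, -18.39, 29.97, -48.85]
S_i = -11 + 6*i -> [-11, -5, 1, 7, 13]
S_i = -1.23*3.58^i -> [-1.23, -4.4, -15.76, -56.44, -202.04]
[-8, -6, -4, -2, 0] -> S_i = -8 + 2*i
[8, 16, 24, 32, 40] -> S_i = 8 + 8*i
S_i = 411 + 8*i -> [411, 419, 427, 435, 443]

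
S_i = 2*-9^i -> [2, -18, 162, -1458, 13122]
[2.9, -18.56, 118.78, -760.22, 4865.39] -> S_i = 2.90*(-6.40)^i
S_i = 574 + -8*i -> [574, 566, 558, 550, 542]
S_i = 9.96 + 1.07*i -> [9.96, 11.03, 12.1, 13.17, 14.24]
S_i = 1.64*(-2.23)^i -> [1.64, -3.66, 8.16, -18.19, 40.56]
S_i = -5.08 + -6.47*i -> [-5.08, -11.55, -18.02, -24.49, -30.96]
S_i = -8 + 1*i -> [-8, -7, -6, -5, -4]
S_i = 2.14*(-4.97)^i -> [2.14, -10.64, 52.86, -262.71, 1305.69]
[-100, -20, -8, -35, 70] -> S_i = Random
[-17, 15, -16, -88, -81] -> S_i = Random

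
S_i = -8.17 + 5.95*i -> [-8.17, -2.22, 3.73, 9.68, 15.63]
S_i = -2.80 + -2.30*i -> [-2.8, -5.1, -7.4, -9.7, -12.0]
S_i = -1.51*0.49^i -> [-1.51, -0.74, -0.36, -0.18, -0.09]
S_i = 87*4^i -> [87, 348, 1392, 5568, 22272]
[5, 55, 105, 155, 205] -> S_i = 5 + 50*i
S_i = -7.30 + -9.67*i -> [-7.3, -16.97, -26.64, -36.31, -45.98]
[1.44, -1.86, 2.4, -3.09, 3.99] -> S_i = 1.44*(-1.29)^i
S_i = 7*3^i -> [7, 21, 63, 189, 567]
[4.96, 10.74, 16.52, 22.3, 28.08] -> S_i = 4.96 + 5.78*i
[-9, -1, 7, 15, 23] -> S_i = -9 + 8*i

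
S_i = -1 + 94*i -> [-1, 93, 187, 281, 375]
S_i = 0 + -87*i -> [0, -87, -174, -261, -348]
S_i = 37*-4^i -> [37, -148, 592, -2368, 9472]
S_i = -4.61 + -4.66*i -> [-4.61, -9.27, -13.93, -18.59, -23.25]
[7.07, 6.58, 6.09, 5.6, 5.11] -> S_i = 7.07 + -0.49*i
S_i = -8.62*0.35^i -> [-8.62, -3.02, -1.06, -0.37, -0.13]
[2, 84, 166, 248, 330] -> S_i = 2 + 82*i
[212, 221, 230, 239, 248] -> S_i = 212 + 9*i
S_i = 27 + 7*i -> [27, 34, 41, 48, 55]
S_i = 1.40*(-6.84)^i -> [1.4, -9.58, 65.5, -448.02, 3064.45]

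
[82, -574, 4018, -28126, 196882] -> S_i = 82*-7^i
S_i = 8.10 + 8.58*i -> [8.1, 16.68, 25.26, 33.84, 42.42]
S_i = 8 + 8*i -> [8, 16, 24, 32, 40]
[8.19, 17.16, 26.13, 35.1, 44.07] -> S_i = 8.19 + 8.97*i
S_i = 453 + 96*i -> [453, 549, 645, 741, 837]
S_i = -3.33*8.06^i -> [-3.33, -26.84, -216.33, -1743.61, -14053.5]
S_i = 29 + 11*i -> [29, 40, 51, 62, 73]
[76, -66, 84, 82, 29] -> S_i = Random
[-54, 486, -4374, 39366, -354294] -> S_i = -54*-9^i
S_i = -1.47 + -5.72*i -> [-1.47, -7.19, -12.91, -18.63, -24.35]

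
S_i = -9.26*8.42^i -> [-9.26, -77.97, -656.5, -5527.74, -46543.53]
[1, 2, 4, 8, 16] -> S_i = 1*2^i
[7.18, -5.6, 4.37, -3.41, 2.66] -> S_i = 7.18*(-0.78)^i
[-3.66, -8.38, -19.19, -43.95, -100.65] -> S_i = -3.66*2.29^i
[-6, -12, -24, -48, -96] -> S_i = -6*2^i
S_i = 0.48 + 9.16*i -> [0.48, 9.64, 18.8, 27.96, 37.12]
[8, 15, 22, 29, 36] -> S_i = 8 + 7*i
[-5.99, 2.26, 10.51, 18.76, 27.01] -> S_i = -5.99 + 8.25*i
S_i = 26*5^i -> [26, 130, 650, 3250, 16250]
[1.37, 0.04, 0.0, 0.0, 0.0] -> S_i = 1.37*0.03^i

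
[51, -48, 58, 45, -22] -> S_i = Random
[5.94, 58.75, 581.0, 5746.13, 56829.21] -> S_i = 5.94*9.89^i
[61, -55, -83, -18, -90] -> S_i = Random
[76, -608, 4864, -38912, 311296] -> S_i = 76*-8^i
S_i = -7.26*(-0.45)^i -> [-7.26, 3.27, -1.47, 0.66, -0.3]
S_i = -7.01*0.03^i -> [-7.01, -0.21, -0.01, -0.0, -0.0]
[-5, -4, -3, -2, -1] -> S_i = -5 + 1*i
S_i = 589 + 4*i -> [589, 593, 597, 601, 605]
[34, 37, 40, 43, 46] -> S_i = 34 + 3*i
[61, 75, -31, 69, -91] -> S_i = Random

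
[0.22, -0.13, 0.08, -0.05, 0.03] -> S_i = 0.22*(-0.61)^i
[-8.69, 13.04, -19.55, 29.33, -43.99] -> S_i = -8.69*(-1.50)^i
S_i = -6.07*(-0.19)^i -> [-6.07, 1.15, -0.22, 0.04, -0.01]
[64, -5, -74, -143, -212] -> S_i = 64 + -69*i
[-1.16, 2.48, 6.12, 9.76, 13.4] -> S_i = -1.16 + 3.64*i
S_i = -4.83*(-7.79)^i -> [-4.83, 37.63, -293.1, 2283.28, -17786.76]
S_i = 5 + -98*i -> [5, -93, -191, -289, -387]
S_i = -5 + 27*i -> [-5, 22, 49, 76, 103]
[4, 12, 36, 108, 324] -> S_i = 4*3^i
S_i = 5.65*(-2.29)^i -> [5.65, -12.94, 29.63, -67.85, 155.38]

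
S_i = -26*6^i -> [-26, -156, -936, -5616, -33696]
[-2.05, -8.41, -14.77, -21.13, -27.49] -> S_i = -2.05 + -6.36*i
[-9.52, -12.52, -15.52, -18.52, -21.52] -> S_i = -9.52 + -3.00*i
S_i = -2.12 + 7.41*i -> [-2.12, 5.29, 12.7, 20.11, 27.52]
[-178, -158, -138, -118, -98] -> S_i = -178 + 20*i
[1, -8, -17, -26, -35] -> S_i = 1 + -9*i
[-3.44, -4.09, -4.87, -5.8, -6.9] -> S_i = -3.44*1.19^i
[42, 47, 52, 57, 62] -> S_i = 42 + 5*i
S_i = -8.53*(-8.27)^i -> [-8.53, 70.54, -583.39, 4824.65, -39899.83]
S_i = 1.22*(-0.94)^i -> [1.22, -1.15, 1.08, -1.01, 0.95]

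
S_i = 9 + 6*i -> [9, 15, 21, 27, 33]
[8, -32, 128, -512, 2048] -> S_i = 8*-4^i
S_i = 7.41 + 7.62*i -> [7.41, 15.03, 22.65, 30.27, 37.89]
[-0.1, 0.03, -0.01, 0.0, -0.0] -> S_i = -0.10*(-0.26)^i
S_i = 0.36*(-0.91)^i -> [0.36, -0.33, 0.3, -0.27, 0.25]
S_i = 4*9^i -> [4, 36, 324, 2916, 26244]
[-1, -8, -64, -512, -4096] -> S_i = -1*8^i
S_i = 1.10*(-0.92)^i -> [1.1, -1.01, 0.93, -0.86, 0.79]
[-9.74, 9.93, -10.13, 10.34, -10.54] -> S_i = -9.74*(-1.02)^i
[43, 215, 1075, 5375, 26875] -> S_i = 43*5^i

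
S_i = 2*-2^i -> [2, -4, 8, -16, 32]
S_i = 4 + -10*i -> [4, -6, -16, -26, -36]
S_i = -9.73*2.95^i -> [-9.73, -28.7, -84.68, -249.79, -736.89]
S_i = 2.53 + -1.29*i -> [2.53, 1.24, -0.05, -1.34, -2.63]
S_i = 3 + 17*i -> [3, 20, 37, 54, 71]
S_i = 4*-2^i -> [4, -8, 16, -32, 64]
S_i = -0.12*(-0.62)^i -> [-0.12, 0.07, -0.05, 0.03, -0.02]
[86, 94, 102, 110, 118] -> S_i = 86 + 8*i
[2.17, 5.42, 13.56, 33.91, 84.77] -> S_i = 2.17*2.50^i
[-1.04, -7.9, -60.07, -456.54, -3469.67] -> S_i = -1.04*7.60^i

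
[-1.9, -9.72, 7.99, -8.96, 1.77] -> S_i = Random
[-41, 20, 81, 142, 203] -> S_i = -41 + 61*i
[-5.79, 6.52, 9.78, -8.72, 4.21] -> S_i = Random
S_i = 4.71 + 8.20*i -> [4.71, 12.91, 21.11, 29.31, 37.51]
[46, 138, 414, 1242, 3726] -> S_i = 46*3^i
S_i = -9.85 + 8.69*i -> [-9.85, -1.16, 7.53, 16.22, 24.91]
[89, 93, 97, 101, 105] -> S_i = 89 + 4*i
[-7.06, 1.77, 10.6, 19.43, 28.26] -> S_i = -7.06 + 8.83*i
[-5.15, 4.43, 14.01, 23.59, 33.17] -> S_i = -5.15 + 9.58*i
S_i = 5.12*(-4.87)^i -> [5.12, -24.93, 121.43, -591.37, 2879.96]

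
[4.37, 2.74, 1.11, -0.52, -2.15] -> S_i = 4.37 + -1.63*i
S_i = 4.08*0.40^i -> [4.08, 1.63, 0.65, 0.26, 0.1]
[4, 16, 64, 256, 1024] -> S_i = 4*4^i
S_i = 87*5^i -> [87, 435, 2175, 10875, 54375]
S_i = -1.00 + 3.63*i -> [-1.0, 2.63, 6.26, 9.89, 13.52]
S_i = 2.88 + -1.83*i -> [2.88, 1.05, -0.78, -2.61, -4.44]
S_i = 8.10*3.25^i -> [8.1, 26.32, 85.56, 278.06, 903.69]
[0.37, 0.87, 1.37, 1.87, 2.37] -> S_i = 0.37 + 0.50*i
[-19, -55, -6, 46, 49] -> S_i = Random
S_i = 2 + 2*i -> [2, 4, 6, 8, 10]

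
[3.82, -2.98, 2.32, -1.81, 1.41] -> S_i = 3.82*(-0.78)^i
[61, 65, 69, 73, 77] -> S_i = 61 + 4*i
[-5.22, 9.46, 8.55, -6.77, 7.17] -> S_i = Random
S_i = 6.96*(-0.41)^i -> [6.96, -2.85, 1.17, -0.48, 0.2]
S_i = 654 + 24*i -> [654, 678, 702, 726, 750]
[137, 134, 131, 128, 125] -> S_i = 137 + -3*i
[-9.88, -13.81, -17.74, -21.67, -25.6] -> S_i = -9.88 + -3.93*i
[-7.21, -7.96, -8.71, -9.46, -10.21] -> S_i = -7.21 + -0.75*i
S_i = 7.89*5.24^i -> [7.89, 41.34, 216.64, 1135.2, 5948.43]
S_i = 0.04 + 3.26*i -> [0.04, 3.3, 6.56, 9.82, 13.08]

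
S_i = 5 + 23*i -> [5, 28, 51, 74, 97]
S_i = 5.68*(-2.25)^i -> [5.68, -12.78, 28.76, -64.7, 145.57]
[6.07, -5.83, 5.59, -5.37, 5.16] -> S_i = 6.07*(-0.96)^i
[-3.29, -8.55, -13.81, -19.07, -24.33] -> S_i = -3.29 + -5.26*i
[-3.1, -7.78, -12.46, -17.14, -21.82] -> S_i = -3.10 + -4.68*i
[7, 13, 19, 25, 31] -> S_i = 7 + 6*i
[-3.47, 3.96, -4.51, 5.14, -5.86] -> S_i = -3.47*(-1.14)^i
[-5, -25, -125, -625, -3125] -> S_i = -5*5^i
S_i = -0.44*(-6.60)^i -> [-0.44, 2.9, -19.17, 126.5, -834.89]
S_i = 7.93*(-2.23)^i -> [7.93, -17.68, 39.44, -87.94, 196.11]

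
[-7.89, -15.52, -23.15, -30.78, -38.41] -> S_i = -7.89 + -7.63*i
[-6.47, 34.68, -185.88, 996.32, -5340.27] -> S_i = -6.47*(-5.36)^i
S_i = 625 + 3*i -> [625, 628, 631, 634, 637]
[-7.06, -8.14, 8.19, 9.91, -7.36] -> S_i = Random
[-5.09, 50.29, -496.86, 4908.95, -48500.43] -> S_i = -5.09*(-9.88)^i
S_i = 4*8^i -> [4, 32, 256, 2048, 16384]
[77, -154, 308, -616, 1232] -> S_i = 77*-2^i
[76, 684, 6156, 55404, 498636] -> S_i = 76*9^i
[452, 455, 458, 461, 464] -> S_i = 452 + 3*i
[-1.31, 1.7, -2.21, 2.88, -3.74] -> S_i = -1.31*(-1.30)^i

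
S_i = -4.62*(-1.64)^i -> [-4.62, 7.58, -12.43, 20.38, -33.42]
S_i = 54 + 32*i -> [54, 86, 118, 150, 182]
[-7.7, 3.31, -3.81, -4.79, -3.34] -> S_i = Random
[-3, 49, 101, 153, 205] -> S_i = -3 + 52*i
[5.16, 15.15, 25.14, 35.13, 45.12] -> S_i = 5.16 + 9.99*i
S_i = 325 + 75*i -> [325, 400, 475, 550, 625]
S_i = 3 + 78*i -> [3, 81, 159, 237, 315]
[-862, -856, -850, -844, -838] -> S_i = -862 + 6*i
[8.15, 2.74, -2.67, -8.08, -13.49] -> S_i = 8.15 + -5.41*i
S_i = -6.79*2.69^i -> [-6.79, -18.27, -49.13, -132.17, -355.53]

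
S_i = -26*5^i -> [-26, -130, -650, -3250, -16250]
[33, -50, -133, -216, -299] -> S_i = 33 + -83*i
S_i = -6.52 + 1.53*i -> [-6.52, -4.99, -3.46, -1.93, -0.4]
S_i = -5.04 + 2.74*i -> [-5.04, -2.3, 0.44, 3.18, 5.92]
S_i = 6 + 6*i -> [6, 12, 18, 24, 30]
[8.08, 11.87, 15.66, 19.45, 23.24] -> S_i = 8.08 + 3.79*i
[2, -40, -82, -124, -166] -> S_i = 2 + -42*i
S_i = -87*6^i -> [-87, -522, -3132, -18792, -112752]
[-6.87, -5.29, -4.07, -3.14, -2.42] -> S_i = -6.87*0.77^i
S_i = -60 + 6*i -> [-60, -54, -48, -42, -36]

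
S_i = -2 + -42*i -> [-2, -44, -86, -128, -170]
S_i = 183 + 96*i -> [183, 279, 375, 471, 567]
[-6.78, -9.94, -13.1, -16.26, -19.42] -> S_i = -6.78 + -3.16*i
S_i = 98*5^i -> [98, 490, 2450, 12250, 61250]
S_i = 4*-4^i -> [4, -16, 64, -256, 1024]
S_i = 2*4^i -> [2, 8, 32, 128, 512]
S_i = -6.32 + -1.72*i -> [-6.32, -8.04, -9.76, -11.48, -13.2]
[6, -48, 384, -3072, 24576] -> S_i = 6*-8^i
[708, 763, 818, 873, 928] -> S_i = 708 + 55*i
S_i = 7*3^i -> [7, 21, 63, 189, 567]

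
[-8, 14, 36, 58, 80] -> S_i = -8 + 22*i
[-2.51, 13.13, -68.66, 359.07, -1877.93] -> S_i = -2.51*(-5.23)^i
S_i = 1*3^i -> [1, 3, 9, 27, 81]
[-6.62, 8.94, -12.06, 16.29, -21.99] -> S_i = -6.62*(-1.35)^i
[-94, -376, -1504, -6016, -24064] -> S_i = -94*4^i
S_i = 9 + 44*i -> [9, 53, 97, 141, 185]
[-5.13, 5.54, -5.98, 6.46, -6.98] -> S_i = -5.13*(-1.08)^i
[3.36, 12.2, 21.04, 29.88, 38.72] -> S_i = 3.36 + 8.84*i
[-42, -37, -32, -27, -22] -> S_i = -42 + 5*i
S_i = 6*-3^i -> [6, -18, 54, -162, 486]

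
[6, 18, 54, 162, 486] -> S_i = 6*3^i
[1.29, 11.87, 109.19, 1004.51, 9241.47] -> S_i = 1.29*9.20^i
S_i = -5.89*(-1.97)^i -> [-5.89, 11.6, -22.86, 45.03, -88.71]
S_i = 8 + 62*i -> [8, 70, 132, 194, 256]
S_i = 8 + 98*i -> [8, 106, 204, 302, 400]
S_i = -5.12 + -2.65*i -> [-5.12, -7.77, -10.42, -13.07, -15.72]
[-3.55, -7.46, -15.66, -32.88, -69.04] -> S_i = -3.55*2.10^i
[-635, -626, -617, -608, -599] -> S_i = -635 + 9*i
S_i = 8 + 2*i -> [8, 10, 12, 14, 16]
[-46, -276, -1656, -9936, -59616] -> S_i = -46*6^i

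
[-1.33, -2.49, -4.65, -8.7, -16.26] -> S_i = -1.33*1.87^i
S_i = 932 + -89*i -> [932, 843, 754, 665, 576]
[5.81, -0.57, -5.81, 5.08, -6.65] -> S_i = Random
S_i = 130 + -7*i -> [130, 123, 116, 109, 102]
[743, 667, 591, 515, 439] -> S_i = 743 + -76*i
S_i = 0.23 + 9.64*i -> [0.23, 9.87, 19.51, 29.15, 38.79]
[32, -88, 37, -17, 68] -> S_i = Random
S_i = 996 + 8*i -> [996, 1004, 1012, 1020, 1028]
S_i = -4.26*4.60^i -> [-4.26, -19.6, -90.14, -414.65, -1907.4]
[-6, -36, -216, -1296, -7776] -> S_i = -6*6^i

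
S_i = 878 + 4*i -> [878, 882, 886, 890, 894]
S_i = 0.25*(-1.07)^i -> [0.25, -0.27, 0.29, -0.31, 0.33]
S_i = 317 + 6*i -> [317, 323, 329, 335, 341]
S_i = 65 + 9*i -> [65, 74, 83, 92, 101]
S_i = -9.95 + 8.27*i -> [-9.95, -1.68, 6.59, 14.86, 23.13]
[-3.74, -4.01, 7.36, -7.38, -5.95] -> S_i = Random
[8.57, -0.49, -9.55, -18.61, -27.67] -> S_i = 8.57 + -9.06*i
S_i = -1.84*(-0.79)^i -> [-1.84, 1.45, -1.15, 0.91, -0.72]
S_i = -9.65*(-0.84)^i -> [-9.65, 8.11, -6.81, 5.72, -4.8]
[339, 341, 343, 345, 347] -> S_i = 339 + 2*i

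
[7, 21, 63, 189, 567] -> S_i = 7*3^i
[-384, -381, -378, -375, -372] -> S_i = -384 + 3*i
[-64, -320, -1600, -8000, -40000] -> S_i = -64*5^i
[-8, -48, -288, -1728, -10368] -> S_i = -8*6^i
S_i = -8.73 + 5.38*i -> [-8.73, -3.35, 2.03, 7.41, 12.79]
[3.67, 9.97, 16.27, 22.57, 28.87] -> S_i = 3.67 + 6.30*i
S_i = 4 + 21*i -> [4, 25, 46, 67, 88]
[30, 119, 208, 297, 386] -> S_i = 30 + 89*i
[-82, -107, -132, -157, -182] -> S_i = -82 + -25*i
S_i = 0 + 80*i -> [0, 80, 160, 240, 320]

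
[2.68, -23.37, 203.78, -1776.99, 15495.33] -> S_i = 2.68*(-8.72)^i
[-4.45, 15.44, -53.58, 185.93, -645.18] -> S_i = -4.45*(-3.47)^i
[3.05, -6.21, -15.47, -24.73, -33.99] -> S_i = 3.05 + -9.26*i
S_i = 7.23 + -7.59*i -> [7.23, -0.36, -7.95, -15.54, -23.13]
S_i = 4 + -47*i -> [4, -43, -90, -137, -184]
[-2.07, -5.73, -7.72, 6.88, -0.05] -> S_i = Random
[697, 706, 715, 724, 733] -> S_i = 697 + 9*i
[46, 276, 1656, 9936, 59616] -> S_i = 46*6^i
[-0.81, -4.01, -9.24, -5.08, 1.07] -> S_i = Random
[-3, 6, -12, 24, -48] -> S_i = -3*-2^i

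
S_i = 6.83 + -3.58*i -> [6.83, 3.25, -0.33, -3.91, -7.49]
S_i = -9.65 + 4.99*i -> [-9.65, -4.66, 0.33, 5.32, 10.31]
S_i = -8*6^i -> [-8, -48, -288, -1728, -10368]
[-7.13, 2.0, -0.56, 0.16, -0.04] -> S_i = -7.13*(-0.28)^i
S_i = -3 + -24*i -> [-3, -27, -51, -75, -99]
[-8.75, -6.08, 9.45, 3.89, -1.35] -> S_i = Random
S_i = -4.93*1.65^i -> [-4.93, -8.13, -13.42, -22.15, -36.54]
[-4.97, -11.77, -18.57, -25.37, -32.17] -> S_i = -4.97 + -6.80*i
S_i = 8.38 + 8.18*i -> [8.38, 16.56, 24.74, 32.92, 41.1]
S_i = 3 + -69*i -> [3, -66, -135, -204, -273]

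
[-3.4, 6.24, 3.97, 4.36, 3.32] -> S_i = Random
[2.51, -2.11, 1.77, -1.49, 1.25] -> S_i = 2.51*(-0.84)^i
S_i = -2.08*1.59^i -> [-2.08, -3.31, -5.26, -8.36, -13.29]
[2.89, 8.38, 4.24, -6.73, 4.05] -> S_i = Random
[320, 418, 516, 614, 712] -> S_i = 320 + 98*i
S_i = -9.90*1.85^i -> [-9.9, -18.32, -33.88, -62.68, -115.96]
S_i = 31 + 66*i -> [31, 97, 163, 229, 295]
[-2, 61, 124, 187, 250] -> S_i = -2 + 63*i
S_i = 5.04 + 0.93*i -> [5.04, 5.97, 6.9, 7.83, 8.76]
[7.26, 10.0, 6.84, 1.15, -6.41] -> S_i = Random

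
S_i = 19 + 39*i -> [19, 58, 97, 136, 175]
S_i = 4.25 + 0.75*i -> [4.25, 5.0, 5.75, 6.5, 7.25]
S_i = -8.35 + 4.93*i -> [-8.35, -3.42, 1.51, 6.44, 11.37]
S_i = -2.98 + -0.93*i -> [-2.98, -3.91, -4.84, -5.77, -6.7]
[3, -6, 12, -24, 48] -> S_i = 3*-2^i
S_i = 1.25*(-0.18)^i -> [1.25, -0.22, 0.04, -0.01, 0.0]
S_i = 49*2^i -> [49, 98, 196, 392, 784]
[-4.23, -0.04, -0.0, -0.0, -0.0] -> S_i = -4.23*0.01^i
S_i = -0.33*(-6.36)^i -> [-0.33, 2.1, -13.35, 84.9, -539.94]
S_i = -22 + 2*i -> [-22, -20, -18, -16, -14]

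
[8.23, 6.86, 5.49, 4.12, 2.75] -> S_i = 8.23 + -1.37*i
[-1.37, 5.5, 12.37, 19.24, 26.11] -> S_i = -1.37 + 6.87*i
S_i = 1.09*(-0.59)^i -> [1.09, -0.64, 0.38, -0.22, 0.13]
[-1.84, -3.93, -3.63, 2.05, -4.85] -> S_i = Random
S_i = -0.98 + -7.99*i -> [-0.98, -8.97, -16.96, -24.95, -32.94]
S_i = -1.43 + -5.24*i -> [-1.43, -6.67, -11.91, -17.15, -22.39]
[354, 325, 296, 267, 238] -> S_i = 354 + -29*i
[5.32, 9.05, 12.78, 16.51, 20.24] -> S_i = 5.32 + 3.73*i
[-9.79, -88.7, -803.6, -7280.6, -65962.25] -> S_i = -9.79*9.06^i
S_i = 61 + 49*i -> [61, 110, 159, 208, 257]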